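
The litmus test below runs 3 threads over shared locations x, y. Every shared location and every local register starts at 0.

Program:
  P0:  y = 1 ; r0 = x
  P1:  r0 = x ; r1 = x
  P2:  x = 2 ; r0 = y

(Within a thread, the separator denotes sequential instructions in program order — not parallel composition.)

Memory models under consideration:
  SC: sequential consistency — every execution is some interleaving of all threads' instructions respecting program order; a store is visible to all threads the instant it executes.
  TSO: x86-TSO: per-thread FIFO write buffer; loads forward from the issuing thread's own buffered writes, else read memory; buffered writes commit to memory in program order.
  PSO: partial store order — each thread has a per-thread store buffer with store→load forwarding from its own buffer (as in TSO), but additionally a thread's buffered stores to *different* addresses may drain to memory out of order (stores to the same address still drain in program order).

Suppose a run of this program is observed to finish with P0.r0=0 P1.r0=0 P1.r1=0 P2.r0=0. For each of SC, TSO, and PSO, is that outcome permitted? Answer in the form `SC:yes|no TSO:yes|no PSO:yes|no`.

SC:no TSO:yes PSO:yes

outcome vector order: (P0.r0,P1.r0,P1.r1,P2.r0)
[SC] allowed = {(0,0,0,1), (0,0,2,1), (0,2,2,1), (2,0,0,0), (2,0,0,1), (2,0,2,0), (2,0,2,1), (2,2,2,0), (2,2,2,1)}
[TSO] allowed = {(0,0,0,0), (0,0,0,1), (0,0,2,0), (0,0,2,1), (0,2,2,0), (0,2,2,1), (2,0,0,0), (2,0,0,1), (2,0,2,0), (2,0,2,1), (2,2,2,0), (2,2,2,1)}
[PSO] allowed = {(0,0,0,0), (0,0,0,1), (0,0,2,0), (0,0,2,1), (0,2,2,0), (0,2,2,1), (2,0,0,0), (2,0,0,1), (2,0,2,0), (2,0,2,1), (2,2,2,0), (2,2,2,1)}
target (0,0,0,0) ∈ {TSO,PSO}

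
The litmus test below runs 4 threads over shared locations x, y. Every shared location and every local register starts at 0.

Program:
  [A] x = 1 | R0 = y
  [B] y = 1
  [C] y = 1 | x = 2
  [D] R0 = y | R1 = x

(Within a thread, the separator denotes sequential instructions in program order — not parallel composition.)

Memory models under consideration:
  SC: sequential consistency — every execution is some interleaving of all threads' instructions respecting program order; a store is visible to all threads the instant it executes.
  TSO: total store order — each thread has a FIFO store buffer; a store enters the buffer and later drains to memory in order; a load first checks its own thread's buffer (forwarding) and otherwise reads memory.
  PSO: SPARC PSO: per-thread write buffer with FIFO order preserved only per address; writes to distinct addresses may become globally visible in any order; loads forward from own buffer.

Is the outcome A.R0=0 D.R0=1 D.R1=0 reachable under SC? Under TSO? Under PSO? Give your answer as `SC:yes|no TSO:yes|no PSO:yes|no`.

SC:no TSO:yes PSO:yes

outcome vector order: (A.R0,D.R0,D.R1)
SC: 11 outcomes — {(0,0,0), (0,0,1), (0,0,2), (0,1,1), (0,1,2), (1,0,0), (1,0,1), (1,0,2), (1,1,0), (1,1,1), (1,1,2)}
TSO: 12 outcomes — {(0,0,0), (0,0,1), (0,0,2), (0,1,0), (0,1,1), (0,1,2), (1,0,0), (1,0,1), (1,0,2), (1,1,0), (1,1,1), (1,1,2)}
PSO: 12 outcomes — {(0,0,0), (0,0,1), (0,0,2), (0,1,0), (0,1,1), (0,1,2), (1,0,0), (1,0,1), (1,0,2), (1,1,0), (1,1,1), (1,1,2)}
target (0,1,0) ∈ {TSO,PSO}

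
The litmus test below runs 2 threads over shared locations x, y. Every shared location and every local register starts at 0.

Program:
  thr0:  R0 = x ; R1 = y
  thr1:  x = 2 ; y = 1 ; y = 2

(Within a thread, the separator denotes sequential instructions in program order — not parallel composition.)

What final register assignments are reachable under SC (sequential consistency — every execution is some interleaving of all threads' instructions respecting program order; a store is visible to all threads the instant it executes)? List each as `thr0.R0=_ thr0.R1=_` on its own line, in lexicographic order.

thr0.R0=0 thr0.R1=0
thr0.R0=0 thr0.R1=1
thr0.R0=0 thr0.R1=2
thr0.R0=2 thr0.R1=0
thr0.R0=2 thr0.R1=1
thr0.R0=2 thr0.R1=2

outcome vector order: (thr0.R0,thr0.R1)
|SC outcomes| = 6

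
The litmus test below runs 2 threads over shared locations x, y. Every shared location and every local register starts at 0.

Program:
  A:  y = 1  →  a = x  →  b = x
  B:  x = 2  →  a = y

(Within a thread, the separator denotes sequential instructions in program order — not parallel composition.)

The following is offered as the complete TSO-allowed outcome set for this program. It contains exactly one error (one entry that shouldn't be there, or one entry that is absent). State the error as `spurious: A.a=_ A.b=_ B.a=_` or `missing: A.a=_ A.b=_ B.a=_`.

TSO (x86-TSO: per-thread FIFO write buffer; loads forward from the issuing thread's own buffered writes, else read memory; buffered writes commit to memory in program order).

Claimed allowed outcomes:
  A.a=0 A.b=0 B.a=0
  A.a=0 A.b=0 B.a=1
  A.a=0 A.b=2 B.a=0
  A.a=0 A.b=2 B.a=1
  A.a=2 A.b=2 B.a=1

missing: A.a=2 A.b=2 B.a=0

outcome vector order: (A.a,A.b,B.a)
under TSO → 0/0/0 0/0/1 0/2/0 0/2/1 2/2/0 2/2/1
TSO∖claimed = {2/2/0}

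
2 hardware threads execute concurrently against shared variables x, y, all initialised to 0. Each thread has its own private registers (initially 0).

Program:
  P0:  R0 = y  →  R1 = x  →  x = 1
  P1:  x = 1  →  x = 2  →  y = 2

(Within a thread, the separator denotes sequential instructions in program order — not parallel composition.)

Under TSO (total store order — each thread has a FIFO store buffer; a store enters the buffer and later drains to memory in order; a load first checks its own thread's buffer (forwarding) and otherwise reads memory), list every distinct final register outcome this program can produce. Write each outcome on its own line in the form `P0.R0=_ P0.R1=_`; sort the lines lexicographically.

P0.R0=0 P0.R1=0
P0.R0=0 P0.R1=1
P0.R0=0 P0.R1=2
P0.R0=2 P0.R1=2

outcome vector order: (P0.R0,P0.R1)
|TSO outcomes| = 4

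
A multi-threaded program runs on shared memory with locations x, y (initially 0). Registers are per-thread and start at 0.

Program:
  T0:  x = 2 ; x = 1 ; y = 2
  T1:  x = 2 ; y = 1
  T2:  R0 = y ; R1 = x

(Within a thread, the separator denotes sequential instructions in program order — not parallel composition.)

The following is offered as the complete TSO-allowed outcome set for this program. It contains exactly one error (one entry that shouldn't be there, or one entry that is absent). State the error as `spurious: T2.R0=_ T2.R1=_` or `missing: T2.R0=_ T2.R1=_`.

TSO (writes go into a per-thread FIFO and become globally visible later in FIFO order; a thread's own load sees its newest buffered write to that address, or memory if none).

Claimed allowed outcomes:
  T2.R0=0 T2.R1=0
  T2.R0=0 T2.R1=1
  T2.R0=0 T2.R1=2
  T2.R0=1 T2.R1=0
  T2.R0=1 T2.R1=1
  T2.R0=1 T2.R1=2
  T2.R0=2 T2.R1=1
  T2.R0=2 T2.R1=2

outcome vector order: (T2.R0,T2.R1)
under TSO → 0/0 0/1 0/2 1/1 1/2 2/1 2/2
claimed∖TSO = {1/0}

spurious: T2.R0=1 T2.R1=0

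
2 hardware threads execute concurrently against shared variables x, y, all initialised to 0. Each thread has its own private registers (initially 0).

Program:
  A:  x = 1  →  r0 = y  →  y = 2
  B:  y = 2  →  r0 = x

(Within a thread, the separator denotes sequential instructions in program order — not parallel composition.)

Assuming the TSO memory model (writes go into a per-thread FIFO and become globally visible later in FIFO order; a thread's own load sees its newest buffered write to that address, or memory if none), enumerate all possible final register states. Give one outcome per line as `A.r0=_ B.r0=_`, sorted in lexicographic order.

outcome vector order: (A.r0,B.r0)
|TSO outcomes| = 4

A.r0=0 B.r0=0
A.r0=0 B.r0=1
A.r0=2 B.r0=0
A.r0=2 B.r0=1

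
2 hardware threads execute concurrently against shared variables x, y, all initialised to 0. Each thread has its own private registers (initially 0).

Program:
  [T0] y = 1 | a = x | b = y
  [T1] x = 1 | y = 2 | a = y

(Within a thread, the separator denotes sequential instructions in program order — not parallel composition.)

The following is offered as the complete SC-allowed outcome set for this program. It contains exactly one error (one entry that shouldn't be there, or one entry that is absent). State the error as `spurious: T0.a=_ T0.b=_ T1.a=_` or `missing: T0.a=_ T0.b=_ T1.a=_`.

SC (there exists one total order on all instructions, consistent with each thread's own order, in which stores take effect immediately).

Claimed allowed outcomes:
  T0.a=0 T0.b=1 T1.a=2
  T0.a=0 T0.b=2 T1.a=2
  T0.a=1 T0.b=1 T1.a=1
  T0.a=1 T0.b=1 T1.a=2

missing: T0.a=1 T0.b=2 T1.a=2

outcome vector order: (T0.a,T0.b,T1.a)
under SC → 012; 022; 111; 112; 122
SC∖claimed = {122}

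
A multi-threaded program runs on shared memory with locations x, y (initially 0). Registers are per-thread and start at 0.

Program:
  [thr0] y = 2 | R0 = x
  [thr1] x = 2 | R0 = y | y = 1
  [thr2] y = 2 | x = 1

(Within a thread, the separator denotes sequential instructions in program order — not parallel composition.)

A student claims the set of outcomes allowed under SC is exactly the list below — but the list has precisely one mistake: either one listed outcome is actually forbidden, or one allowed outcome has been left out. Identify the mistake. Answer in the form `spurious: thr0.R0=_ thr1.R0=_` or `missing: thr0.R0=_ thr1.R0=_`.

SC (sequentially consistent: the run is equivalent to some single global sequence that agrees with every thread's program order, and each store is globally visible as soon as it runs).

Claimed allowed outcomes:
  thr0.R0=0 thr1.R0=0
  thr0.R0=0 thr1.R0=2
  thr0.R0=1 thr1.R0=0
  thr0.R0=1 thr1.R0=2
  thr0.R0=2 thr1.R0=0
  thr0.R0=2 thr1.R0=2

spurious: thr0.R0=0 thr1.R0=0

outcome vector order: (thr0.R0,thr1.R0)
SC: 5 outcomes — {(0,2), (1,0), (1,2), (2,0), (2,2)}
claimed∖SC = {(0,0)}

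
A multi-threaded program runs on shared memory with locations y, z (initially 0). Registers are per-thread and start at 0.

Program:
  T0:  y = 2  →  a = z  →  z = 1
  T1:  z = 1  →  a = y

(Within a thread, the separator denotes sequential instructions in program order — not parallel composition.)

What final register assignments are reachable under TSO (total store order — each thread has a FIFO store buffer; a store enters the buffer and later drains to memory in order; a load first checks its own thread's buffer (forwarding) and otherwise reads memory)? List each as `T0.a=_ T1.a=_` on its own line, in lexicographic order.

outcome vector order: (T0.a,T1.a)
|TSO outcomes| = 4

T0.a=0 T1.a=0
T0.a=0 T1.a=2
T0.a=1 T1.a=0
T0.a=1 T1.a=2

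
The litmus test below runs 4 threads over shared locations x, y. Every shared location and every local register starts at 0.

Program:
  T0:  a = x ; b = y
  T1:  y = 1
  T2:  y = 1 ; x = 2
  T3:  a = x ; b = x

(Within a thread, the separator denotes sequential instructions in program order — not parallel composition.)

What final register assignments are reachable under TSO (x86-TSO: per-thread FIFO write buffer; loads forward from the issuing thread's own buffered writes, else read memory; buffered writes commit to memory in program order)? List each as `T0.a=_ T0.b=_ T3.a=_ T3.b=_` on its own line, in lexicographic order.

outcome vector order: (T0.a,T0.b,T3.a,T3.b)
|TSO outcomes| = 9

T0.a=0 T0.b=0 T3.a=0 T3.b=0
T0.a=0 T0.b=0 T3.a=0 T3.b=2
T0.a=0 T0.b=0 T3.a=2 T3.b=2
T0.a=0 T0.b=1 T3.a=0 T3.b=0
T0.a=0 T0.b=1 T3.a=0 T3.b=2
T0.a=0 T0.b=1 T3.a=2 T3.b=2
T0.a=2 T0.b=1 T3.a=0 T3.b=0
T0.a=2 T0.b=1 T3.a=0 T3.b=2
T0.a=2 T0.b=1 T3.a=2 T3.b=2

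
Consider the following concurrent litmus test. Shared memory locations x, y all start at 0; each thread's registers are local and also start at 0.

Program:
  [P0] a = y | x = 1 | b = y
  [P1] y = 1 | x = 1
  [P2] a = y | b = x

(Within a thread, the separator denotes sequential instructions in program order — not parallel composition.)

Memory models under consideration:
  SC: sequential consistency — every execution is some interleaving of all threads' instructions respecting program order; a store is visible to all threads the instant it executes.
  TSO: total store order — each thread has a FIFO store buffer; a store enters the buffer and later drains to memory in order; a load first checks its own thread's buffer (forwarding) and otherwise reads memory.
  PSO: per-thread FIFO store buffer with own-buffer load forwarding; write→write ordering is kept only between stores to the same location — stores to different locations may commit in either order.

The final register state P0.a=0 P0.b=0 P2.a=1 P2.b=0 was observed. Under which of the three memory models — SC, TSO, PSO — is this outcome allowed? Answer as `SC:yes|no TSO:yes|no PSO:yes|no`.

outcome vector order: (P0.a,P0.b,P2.a,P2.b)
SC: 11 outcomes — {0000 0001 0011 0100 0101 0110 0111 1100 1101 1110 1111}
TSO: 12 outcomes — {0000 0001 0010 0011 0100 0101 0110 0111 1100 1101 1110 1111}
PSO: 12 outcomes — {0000 0001 0010 0011 0100 0101 0110 0111 1100 1101 1110 1111}
target 0010 ∈ {TSO,PSO}

SC:no TSO:yes PSO:yes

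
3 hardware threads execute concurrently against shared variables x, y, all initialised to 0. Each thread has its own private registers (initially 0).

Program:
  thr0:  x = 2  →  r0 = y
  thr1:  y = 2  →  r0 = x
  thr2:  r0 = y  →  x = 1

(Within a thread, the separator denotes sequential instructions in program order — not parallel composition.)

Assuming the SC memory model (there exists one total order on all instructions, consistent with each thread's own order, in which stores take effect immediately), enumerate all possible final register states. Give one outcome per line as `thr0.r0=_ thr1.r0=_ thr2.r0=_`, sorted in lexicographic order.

thr0.r0=0 thr1.r0=1 thr2.r0=0
thr0.r0=0 thr1.r0=1 thr2.r0=2
thr0.r0=0 thr1.r0=2 thr2.r0=0
thr0.r0=0 thr1.r0=2 thr2.r0=2
thr0.r0=2 thr1.r0=0 thr2.r0=0
thr0.r0=2 thr1.r0=0 thr2.r0=2
thr0.r0=2 thr1.r0=1 thr2.r0=0
thr0.r0=2 thr1.r0=1 thr2.r0=2
thr0.r0=2 thr1.r0=2 thr2.r0=0
thr0.r0=2 thr1.r0=2 thr2.r0=2

outcome vector order: (thr0.r0,thr1.r0,thr2.r0)
|SC outcomes| = 10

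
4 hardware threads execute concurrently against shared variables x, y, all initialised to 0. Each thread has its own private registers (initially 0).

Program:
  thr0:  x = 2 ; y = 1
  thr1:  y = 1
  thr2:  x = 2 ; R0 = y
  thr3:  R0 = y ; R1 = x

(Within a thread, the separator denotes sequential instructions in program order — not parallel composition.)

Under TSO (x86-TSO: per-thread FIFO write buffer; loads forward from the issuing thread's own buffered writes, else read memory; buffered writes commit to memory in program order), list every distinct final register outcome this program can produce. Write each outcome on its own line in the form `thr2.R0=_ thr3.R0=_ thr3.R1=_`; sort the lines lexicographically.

outcome vector order: (thr2.R0,thr3.R0,thr3.R1)
|TSO outcomes| = 8

thr2.R0=0 thr3.R0=0 thr3.R1=0
thr2.R0=0 thr3.R0=0 thr3.R1=2
thr2.R0=0 thr3.R0=1 thr3.R1=0
thr2.R0=0 thr3.R0=1 thr3.R1=2
thr2.R0=1 thr3.R0=0 thr3.R1=0
thr2.R0=1 thr3.R0=0 thr3.R1=2
thr2.R0=1 thr3.R0=1 thr3.R1=0
thr2.R0=1 thr3.R0=1 thr3.R1=2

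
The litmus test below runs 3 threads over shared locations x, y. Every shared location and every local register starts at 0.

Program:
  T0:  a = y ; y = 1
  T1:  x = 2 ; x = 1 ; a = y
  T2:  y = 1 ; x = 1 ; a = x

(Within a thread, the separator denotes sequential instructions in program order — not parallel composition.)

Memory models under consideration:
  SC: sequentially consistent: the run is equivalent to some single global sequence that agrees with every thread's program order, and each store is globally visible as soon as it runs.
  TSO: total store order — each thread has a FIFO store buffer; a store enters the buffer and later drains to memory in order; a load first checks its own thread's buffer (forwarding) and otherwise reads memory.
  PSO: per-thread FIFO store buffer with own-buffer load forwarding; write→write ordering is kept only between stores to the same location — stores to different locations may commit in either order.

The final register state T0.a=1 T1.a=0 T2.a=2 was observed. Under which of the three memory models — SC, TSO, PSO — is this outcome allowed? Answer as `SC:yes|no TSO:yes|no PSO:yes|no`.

SC:no TSO:yes PSO:yes

outcome vector order: (T0.a,T1.a,T2.a)
SC: 6 outcomes — {<0 0 1>; <0 1 1>; <0 1 2>; <1 0 1>; <1 1 1>; <1 1 2>}
TSO: 8 outcomes — {<0 0 1>; <0 0 2>; <0 1 1>; <0 1 2>; <1 0 1>; <1 0 2>; <1 1 1>; <1 1 2>}
PSO: 8 outcomes — {<0 0 1>; <0 0 2>; <0 1 1>; <0 1 2>; <1 0 1>; <1 0 2>; <1 1 1>; <1 1 2>}
target <1 0 2> ∈ {TSO,PSO}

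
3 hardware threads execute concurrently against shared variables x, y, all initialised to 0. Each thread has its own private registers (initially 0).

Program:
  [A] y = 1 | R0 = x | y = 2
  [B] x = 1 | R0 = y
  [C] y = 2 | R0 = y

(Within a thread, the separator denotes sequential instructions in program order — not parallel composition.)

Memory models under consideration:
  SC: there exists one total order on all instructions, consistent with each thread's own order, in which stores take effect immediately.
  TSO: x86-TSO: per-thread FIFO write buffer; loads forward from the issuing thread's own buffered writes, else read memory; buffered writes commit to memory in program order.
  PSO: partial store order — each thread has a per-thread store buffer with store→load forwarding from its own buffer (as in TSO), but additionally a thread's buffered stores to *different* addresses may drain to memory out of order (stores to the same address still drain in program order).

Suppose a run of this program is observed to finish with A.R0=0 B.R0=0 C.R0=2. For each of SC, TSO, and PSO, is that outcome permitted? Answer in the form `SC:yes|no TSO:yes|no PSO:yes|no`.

SC:no TSO:yes PSO:yes

outcome vector order: (A.R0,B.R0,C.R0)
SC (10): (0,1,1) (0,1,2) (0,2,1) (0,2,2) (1,0,1) (1,0,2) (1,1,1) (1,1,2) (1,2,1) (1,2,2)
TSO (12): (0,0,1) (0,0,2) (0,1,1) (0,1,2) (0,2,1) (0,2,2) (1,0,1) (1,0,2) (1,1,1) (1,1,2) (1,2,1) (1,2,2)
PSO (12): (0,0,1) (0,0,2) (0,1,1) (0,1,2) (0,2,1) (0,2,2) (1,0,1) (1,0,2) (1,1,1) (1,1,2) (1,2,1) (1,2,2)
target (0,0,2) ∈ {TSO,PSO}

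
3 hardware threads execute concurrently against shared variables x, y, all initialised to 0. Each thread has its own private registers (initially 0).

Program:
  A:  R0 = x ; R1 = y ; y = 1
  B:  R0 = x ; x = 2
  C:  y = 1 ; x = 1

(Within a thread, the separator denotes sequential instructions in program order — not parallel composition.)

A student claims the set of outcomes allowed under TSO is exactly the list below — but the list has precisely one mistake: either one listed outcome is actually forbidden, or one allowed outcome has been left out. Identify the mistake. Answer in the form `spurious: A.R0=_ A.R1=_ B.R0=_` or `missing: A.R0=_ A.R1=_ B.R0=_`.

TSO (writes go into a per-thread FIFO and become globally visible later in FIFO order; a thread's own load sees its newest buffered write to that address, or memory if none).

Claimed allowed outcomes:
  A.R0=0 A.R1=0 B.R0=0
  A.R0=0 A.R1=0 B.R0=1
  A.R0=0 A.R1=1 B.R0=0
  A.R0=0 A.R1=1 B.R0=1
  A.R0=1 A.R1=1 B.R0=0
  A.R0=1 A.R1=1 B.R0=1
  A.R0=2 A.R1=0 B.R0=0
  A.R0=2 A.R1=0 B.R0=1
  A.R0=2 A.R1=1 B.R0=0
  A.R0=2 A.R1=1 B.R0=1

spurious: A.R0=2 A.R1=0 B.R0=1

outcome vector order: (A.R0,A.R1,B.R0)
TSO (9): 000 001 010 011 110 111 200 210 211
claimed∖TSO = {201}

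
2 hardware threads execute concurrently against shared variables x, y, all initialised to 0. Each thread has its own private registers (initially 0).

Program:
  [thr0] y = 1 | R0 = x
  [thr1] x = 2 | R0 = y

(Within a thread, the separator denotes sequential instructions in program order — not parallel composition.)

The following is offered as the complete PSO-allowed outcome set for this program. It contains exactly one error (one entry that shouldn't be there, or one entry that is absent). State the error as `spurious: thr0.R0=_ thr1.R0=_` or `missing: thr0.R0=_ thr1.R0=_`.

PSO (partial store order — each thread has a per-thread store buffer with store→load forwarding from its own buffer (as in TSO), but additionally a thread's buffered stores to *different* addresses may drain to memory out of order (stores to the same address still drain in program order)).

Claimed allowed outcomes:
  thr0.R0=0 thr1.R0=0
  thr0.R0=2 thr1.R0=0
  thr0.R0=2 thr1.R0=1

missing: thr0.R0=0 thr1.R0=1

outcome vector order: (thr0.R0,thr1.R0)
[PSO] allowed = {<0 0>; <0 1>; <2 0>; <2 1>}
PSO∖claimed = {<0 1>}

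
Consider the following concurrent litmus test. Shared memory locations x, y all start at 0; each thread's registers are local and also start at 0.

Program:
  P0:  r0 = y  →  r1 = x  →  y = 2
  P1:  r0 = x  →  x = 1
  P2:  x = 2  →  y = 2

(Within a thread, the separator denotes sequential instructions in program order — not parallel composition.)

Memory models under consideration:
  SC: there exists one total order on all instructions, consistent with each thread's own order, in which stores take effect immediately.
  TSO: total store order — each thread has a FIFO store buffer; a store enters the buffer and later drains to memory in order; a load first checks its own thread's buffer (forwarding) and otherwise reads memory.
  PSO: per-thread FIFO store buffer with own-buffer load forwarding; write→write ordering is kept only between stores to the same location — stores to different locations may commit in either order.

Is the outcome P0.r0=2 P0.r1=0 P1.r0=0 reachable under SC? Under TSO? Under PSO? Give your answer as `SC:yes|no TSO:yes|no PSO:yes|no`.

SC:no TSO:no PSO:yes

outcome vector order: (P0.r0,P0.r1,P1.r0)
[SC] allowed = {0/0/0, 0/0/2, 0/1/0, 0/1/2, 0/2/0, 0/2/2, 2/1/0, 2/1/2, 2/2/0, 2/2/2}
[TSO] allowed = {0/0/0, 0/0/2, 0/1/0, 0/1/2, 0/2/0, 0/2/2, 2/1/0, 2/1/2, 2/2/0, 2/2/2}
[PSO] allowed = {0/0/0, 0/0/2, 0/1/0, 0/1/2, 0/2/0, 0/2/2, 2/0/0, 2/0/2, 2/1/0, 2/1/2, 2/2/0, 2/2/2}
target 2/0/0 ∈ {PSO}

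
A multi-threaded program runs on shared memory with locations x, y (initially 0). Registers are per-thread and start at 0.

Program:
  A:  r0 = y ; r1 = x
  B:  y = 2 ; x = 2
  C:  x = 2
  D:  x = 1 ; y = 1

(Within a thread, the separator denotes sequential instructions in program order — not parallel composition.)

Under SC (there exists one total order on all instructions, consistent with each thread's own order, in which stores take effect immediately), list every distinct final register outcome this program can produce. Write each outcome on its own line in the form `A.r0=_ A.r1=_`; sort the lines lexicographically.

A.r0=0 A.r1=0
A.r0=0 A.r1=1
A.r0=0 A.r1=2
A.r0=1 A.r1=1
A.r0=1 A.r1=2
A.r0=2 A.r1=0
A.r0=2 A.r1=1
A.r0=2 A.r1=2

outcome vector order: (A.r0,A.r1)
|SC outcomes| = 8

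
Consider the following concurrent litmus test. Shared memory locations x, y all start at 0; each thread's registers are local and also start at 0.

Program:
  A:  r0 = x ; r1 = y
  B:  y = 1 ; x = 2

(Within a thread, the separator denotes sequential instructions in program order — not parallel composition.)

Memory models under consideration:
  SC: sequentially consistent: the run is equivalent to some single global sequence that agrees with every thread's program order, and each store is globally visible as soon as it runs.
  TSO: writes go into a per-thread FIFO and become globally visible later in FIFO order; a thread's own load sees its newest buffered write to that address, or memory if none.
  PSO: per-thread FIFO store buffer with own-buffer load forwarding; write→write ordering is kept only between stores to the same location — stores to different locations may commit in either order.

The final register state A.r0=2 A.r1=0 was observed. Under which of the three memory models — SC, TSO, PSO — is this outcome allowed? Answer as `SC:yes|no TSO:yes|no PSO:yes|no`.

SC:no TSO:no PSO:yes

outcome vector order: (A.r0,A.r1)
under SC → 00 01 21
under TSO → 00 01 21
under PSO → 00 01 20 21
target 20 ∈ {PSO}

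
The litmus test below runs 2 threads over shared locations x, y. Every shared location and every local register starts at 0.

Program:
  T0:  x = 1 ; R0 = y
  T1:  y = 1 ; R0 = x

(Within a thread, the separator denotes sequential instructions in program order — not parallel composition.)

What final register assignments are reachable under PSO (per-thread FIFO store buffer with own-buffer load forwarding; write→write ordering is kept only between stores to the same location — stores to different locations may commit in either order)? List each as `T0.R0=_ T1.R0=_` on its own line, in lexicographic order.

outcome vector order: (T0.R0,T1.R0)
|PSO outcomes| = 4

T0.R0=0 T1.R0=0
T0.R0=0 T1.R0=1
T0.R0=1 T1.R0=0
T0.R0=1 T1.R0=1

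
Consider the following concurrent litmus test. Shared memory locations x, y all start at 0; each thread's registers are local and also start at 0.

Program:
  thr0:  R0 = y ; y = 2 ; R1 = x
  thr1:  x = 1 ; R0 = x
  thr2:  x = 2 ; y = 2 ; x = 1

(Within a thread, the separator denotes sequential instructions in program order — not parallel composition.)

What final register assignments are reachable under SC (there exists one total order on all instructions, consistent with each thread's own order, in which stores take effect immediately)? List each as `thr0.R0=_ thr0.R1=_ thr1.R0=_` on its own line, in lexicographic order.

outcome vector order: (thr0.R0,thr0.R1,thr1.R0)
|SC outcomes| = 10

thr0.R0=0 thr0.R1=0 thr1.R0=1
thr0.R0=0 thr0.R1=0 thr1.R0=2
thr0.R0=0 thr0.R1=1 thr1.R0=1
thr0.R0=0 thr0.R1=1 thr1.R0=2
thr0.R0=0 thr0.R1=2 thr1.R0=1
thr0.R0=0 thr0.R1=2 thr1.R0=2
thr0.R0=2 thr0.R1=1 thr1.R0=1
thr0.R0=2 thr0.R1=1 thr1.R0=2
thr0.R0=2 thr0.R1=2 thr1.R0=1
thr0.R0=2 thr0.R1=2 thr1.R0=2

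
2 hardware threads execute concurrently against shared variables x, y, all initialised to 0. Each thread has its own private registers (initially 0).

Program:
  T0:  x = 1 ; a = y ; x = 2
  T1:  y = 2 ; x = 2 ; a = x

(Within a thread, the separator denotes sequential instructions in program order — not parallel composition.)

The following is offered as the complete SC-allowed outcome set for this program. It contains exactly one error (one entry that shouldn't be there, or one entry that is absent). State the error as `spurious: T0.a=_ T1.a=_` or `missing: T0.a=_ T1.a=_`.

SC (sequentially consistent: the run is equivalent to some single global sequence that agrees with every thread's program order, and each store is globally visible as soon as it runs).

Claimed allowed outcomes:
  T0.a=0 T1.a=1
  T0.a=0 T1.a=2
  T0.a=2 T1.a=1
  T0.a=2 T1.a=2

outcome vector order: (T0.a,T1.a)
SC: 3 outcomes — {0/2, 2/1, 2/2}
claimed∖SC = {0/1}

spurious: T0.a=0 T1.a=1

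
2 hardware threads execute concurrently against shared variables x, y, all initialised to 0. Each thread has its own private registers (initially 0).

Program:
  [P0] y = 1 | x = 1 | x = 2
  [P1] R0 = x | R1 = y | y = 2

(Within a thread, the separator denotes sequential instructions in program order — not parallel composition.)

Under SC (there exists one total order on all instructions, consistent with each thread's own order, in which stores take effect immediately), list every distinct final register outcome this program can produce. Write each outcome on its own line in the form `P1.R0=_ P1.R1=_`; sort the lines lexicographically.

P1.R0=0 P1.R1=0
P1.R0=0 P1.R1=1
P1.R0=1 P1.R1=1
P1.R0=2 P1.R1=1

outcome vector order: (P1.R0,P1.R1)
|SC outcomes| = 4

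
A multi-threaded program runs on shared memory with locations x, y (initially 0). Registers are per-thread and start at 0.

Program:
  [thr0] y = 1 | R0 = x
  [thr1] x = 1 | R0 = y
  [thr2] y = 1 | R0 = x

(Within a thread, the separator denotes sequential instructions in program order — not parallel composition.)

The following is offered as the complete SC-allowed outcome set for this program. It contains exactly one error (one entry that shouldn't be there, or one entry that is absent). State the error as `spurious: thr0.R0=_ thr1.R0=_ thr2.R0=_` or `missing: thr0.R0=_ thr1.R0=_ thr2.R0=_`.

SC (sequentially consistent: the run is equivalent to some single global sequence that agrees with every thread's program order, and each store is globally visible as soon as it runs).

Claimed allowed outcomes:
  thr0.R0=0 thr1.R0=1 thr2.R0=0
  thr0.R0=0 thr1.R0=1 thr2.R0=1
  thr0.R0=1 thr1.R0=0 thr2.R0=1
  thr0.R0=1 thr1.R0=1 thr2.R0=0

missing: thr0.R0=1 thr1.R0=1 thr2.R0=1

outcome vector order: (thr0.R0,thr1.R0,thr2.R0)
SC (5): (0,1,0), (0,1,1), (1,0,1), (1,1,0), (1,1,1)
SC∖claimed = {(1,1,1)}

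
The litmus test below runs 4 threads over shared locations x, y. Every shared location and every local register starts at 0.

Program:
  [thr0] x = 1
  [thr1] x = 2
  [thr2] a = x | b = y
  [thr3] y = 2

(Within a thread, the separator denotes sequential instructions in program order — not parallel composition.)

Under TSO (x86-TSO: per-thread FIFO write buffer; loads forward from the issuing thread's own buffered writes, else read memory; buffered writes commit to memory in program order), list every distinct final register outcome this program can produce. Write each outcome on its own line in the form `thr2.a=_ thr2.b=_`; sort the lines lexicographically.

outcome vector order: (thr2.a,thr2.b)
|TSO outcomes| = 6

thr2.a=0 thr2.b=0
thr2.a=0 thr2.b=2
thr2.a=1 thr2.b=0
thr2.a=1 thr2.b=2
thr2.a=2 thr2.b=0
thr2.a=2 thr2.b=2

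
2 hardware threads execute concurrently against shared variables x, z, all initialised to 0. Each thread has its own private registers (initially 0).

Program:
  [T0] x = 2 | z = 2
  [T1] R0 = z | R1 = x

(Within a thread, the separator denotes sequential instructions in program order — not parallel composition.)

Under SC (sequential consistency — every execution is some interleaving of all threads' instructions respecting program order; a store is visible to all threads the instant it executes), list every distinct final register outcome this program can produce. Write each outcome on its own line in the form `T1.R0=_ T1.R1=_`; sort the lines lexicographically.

T1.R0=0 T1.R1=0
T1.R0=0 T1.R1=2
T1.R0=2 T1.R1=2

outcome vector order: (T1.R0,T1.R1)
|SC outcomes| = 3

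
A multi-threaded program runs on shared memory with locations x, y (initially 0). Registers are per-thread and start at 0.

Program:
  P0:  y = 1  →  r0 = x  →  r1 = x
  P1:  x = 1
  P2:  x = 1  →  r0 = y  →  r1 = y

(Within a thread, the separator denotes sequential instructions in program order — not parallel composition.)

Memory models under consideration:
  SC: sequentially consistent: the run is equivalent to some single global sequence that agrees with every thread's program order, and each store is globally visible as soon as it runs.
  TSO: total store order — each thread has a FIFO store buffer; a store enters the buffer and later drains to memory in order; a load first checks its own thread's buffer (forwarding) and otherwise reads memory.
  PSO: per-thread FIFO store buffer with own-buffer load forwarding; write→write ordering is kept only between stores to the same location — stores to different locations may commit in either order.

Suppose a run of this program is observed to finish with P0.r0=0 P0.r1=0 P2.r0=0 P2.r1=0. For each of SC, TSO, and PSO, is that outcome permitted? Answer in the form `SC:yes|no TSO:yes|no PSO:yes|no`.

outcome vector order: (P0.r0,P0.r1,P2.r0,P2.r1)
[SC] allowed = {<0 0 1 1>; <0 1 1 1>; <1 1 0 0>; <1 1 0 1>; <1 1 1 1>}
[TSO] allowed = {<0 0 0 0>; <0 0 0 1>; <0 0 1 1>; <0 1 0 0>; <0 1 0 1>; <0 1 1 1>; <1 1 0 0>; <1 1 0 1>; <1 1 1 1>}
[PSO] allowed = {<0 0 0 0>; <0 0 0 1>; <0 0 1 1>; <0 1 0 0>; <0 1 0 1>; <0 1 1 1>; <1 1 0 0>; <1 1 0 1>; <1 1 1 1>}
target <0 0 0 0> ∈ {TSO,PSO}

SC:no TSO:yes PSO:yes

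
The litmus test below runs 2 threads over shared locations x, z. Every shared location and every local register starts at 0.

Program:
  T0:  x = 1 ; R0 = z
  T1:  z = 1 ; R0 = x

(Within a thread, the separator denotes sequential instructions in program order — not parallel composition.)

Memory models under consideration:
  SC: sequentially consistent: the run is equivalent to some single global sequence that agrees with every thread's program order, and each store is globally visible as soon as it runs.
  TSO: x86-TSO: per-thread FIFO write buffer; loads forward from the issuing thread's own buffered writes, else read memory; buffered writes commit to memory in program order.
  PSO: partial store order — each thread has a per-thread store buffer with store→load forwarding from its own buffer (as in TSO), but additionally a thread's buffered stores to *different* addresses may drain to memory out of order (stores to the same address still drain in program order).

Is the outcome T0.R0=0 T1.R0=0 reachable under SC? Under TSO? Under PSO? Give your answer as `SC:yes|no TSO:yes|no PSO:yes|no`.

SC:no TSO:yes PSO:yes

outcome vector order: (T0.R0,T1.R0)
SC: 3 outcomes — {0/1; 1/0; 1/1}
TSO: 4 outcomes — {0/0; 0/1; 1/0; 1/1}
PSO: 4 outcomes — {0/0; 0/1; 1/0; 1/1}
target 0/0 ∈ {TSO,PSO}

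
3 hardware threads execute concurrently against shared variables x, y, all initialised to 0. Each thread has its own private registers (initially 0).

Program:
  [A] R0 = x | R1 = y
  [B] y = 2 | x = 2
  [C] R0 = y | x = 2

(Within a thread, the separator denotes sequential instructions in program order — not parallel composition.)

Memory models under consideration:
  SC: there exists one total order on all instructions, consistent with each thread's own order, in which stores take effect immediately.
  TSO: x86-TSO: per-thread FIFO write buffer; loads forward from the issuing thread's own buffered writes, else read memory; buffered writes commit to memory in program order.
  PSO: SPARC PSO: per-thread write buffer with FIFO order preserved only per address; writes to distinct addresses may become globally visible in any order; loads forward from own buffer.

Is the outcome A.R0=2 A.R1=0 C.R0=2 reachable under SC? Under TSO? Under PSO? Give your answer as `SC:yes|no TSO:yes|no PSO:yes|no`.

outcome vector order: (A.R0,A.R1,C.R0)
SC: 7 outcomes — {<0 0 0> <0 0 2> <0 2 0> <0 2 2> <2 0 0> <2 2 0> <2 2 2>}
TSO: 7 outcomes — {<0 0 0> <0 0 2> <0 2 0> <0 2 2> <2 0 0> <2 2 0> <2 2 2>}
PSO: 8 outcomes — {<0 0 0> <0 0 2> <0 2 0> <0 2 2> <2 0 0> <2 0 2> <2 2 0> <2 2 2>}
target <2 0 2> ∈ {PSO}

SC:no TSO:no PSO:yes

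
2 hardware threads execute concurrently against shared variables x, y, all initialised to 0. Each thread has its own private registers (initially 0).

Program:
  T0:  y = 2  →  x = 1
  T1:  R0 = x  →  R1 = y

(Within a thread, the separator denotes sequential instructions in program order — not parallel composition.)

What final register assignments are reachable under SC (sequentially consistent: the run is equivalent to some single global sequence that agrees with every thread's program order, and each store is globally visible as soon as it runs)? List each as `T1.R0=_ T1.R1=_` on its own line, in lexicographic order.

outcome vector order: (T1.R0,T1.R1)
|SC outcomes| = 3

T1.R0=0 T1.R1=0
T1.R0=0 T1.R1=2
T1.R0=1 T1.R1=2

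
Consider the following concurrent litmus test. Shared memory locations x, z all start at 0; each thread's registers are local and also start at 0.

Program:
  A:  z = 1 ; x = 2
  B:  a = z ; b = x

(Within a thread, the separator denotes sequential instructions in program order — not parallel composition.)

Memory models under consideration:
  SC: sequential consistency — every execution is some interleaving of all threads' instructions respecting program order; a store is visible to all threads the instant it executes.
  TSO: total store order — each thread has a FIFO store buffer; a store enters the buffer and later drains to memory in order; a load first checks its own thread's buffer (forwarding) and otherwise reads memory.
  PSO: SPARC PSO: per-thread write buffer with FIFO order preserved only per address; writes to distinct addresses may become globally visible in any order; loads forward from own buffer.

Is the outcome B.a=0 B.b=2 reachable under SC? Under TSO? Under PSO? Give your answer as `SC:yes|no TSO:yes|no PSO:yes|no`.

SC:yes TSO:yes PSO:yes

outcome vector order: (B.a,B.b)
SC: 4 outcomes — {0/0 0/2 1/0 1/2}
TSO: 4 outcomes — {0/0 0/2 1/0 1/2}
PSO: 4 outcomes — {0/0 0/2 1/0 1/2}
target 0/2 ∈ {SC,TSO,PSO}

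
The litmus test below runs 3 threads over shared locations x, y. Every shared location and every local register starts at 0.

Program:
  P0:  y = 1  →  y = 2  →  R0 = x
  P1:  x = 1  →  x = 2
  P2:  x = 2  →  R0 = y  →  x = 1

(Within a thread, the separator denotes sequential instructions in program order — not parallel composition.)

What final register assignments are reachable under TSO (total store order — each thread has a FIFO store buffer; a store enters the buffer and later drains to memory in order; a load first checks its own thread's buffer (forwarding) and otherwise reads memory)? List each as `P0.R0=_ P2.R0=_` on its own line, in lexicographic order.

P0.R0=0 P2.R0=0
P0.R0=0 P2.R0=1
P0.R0=0 P2.R0=2
P0.R0=1 P2.R0=0
P0.R0=1 P2.R0=1
P0.R0=1 P2.R0=2
P0.R0=2 P2.R0=0
P0.R0=2 P2.R0=1
P0.R0=2 P2.R0=2

outcome vector order: (P0.R0,P2.R0)
|TSO outcomes| = 9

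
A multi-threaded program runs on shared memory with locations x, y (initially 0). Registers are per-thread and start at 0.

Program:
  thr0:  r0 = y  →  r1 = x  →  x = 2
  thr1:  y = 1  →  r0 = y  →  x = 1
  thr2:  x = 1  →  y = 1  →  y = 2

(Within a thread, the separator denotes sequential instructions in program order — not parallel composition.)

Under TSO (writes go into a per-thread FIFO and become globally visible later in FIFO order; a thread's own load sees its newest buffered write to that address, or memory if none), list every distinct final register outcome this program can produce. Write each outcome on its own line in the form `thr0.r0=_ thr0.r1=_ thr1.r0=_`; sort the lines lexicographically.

outcome vector order: (thr0.r0,thr0.r1,thr1.r0)
|TSO outcomes| = 10

thr0.r0=0 thr0.r1=0 thr1.r0=1
thr0.r0=0 thr0.r1=0 thr1.r0=2
thr0.r0=0 thr0.r1=1 thr1.r0=1
thr0.r0=0 thr0.r1=1 thr1.r0=2
thr0.r0=1 thr0.r1=0 thr1.r0=1
thr0.r0=1 thr0.r1=0 thr1.r0=2
thr0.r0=1 thr0.r1=1 thr1.r0=1
thr0.r0=1 thr0.r1=1 thr1.r0=2
thr0.r0=2 thr0.r1=1 thr1.r0=1
thr0.r0=2 thr0.r1=1 thr1.r0=2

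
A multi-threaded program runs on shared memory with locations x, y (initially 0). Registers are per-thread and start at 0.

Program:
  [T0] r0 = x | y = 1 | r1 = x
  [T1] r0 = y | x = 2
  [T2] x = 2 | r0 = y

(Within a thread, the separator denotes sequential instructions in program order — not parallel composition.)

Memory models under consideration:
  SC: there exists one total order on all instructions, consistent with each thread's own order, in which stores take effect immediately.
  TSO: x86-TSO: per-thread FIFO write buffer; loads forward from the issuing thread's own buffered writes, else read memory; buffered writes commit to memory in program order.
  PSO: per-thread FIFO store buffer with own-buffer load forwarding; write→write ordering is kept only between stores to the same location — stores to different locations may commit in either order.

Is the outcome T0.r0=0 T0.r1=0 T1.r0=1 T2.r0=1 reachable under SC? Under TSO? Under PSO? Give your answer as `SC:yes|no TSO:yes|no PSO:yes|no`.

SC:yes TSO:yes PSO:yes

outcome vector order: (T0.r0,T0.r1,T1.r0,T2.r0)
under SC → 0001, 0011, 0200, 0201, 0210, 0211, 2200, 2201, 2210, 2211
under TSO → 0000, 0001, 0010, 0011, 0200, 0201, 0210, 0211, 2200, 2201, 2210, 2211
under PSO → 0000, 0001, 0010, 0011, 0200, 0201, 0210, 0211, 2200, 2201, 2210, 2211
target 0011 ∈ {SC,TSO,PSO}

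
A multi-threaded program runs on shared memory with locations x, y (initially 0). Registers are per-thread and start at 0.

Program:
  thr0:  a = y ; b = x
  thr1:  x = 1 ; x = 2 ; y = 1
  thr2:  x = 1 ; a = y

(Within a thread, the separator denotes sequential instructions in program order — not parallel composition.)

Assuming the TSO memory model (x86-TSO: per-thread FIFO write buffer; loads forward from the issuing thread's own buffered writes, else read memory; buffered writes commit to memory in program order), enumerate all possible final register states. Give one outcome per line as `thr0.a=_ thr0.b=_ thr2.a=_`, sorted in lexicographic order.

thr0.a=0 thr0.b=0 thr2.a=0
thr0.a=0 thr0.b=0 thr2.a=1
thr0.a=0 thr0.b=1 thr2.a=0
thr0.a=0 thr0.b=1 thr2.a=1
thr0.a=0 thr0.b=2 thr2.a=0
thr0.a=0 thr0.b=2 thr2.a=1
thr0.a=1 thr0.b=1 thr2.a=0
thr0.a=1 thr0.b=1 thr2.a=1
thr0.a=1 thr0.b=2 thr2.a=0
thr0.a=1 thr0.b=2 thr2.a=1

outcome vector order: (thr0.a,thr0.b,thr2.a)
|TSO outcomes| = 10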